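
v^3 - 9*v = v*(v - 3)*(v + 3)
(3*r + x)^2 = 9*r^2 + 6*r*x + x^2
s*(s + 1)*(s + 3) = s^3 + 4*s^2 + 3*s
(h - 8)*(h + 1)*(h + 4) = h^3 - 3*h^2 - 36*h - 32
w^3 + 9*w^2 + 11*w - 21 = (w - 1)*(w + 3)*(w + 7)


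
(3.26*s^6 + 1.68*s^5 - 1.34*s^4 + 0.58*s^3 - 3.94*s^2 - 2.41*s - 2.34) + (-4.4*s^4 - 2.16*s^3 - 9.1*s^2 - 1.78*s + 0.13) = 3.26*s^6 + 1.68*s^5 - 5.74*s^4 - 1.58*s^3 - 13.04*s^2 - 4.19*s - 2.21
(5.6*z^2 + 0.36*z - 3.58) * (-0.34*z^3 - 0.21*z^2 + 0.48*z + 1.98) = -1.904*z^5 - 1.2984*z^4 + 3.8296*z^3 + 12.0126*z^2 - 1.0056*z - 7.0884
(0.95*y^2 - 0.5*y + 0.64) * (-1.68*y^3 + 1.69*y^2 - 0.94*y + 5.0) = -1.596*y^5 + 2.4455*y^4 - 2.8132*y^3 + 6.3016*y^2 - 3.1016*y + 3.2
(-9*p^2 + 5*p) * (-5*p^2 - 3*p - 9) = 45*p^4 + 2*p^3 + 66*p^2 - 45*p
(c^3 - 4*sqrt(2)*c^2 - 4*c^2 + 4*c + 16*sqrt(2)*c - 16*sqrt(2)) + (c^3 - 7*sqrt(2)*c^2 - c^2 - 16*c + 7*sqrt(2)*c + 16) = 2*c^3 - 11*sqrt(2)*c^2 - 5*c^2 - 12*c + 23*sqrt(2)*c - 16*sqrt(2) + 16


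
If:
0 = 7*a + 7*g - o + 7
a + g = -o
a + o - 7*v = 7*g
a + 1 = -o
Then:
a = -15/8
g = 1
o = 7/8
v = -8/7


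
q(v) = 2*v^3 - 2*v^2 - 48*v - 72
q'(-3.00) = 18.00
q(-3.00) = 0.00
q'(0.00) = -48.00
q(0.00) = -72.00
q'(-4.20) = 74.64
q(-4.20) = -53.86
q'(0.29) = -48.66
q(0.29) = -86.04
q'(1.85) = -34.86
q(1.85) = -154.98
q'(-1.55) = -27.38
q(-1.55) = -9.85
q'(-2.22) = -9.55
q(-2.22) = 2.82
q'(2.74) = -13.91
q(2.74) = -177.39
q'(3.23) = 1.68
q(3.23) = -180.51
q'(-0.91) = -39.39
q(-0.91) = -31.48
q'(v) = 6*v^2 - 4*v - 48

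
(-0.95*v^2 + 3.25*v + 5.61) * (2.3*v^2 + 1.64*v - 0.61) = -2.185*v^4 + 5.917*v^3 + 18.8125*v^2 + 7.2179*v - 3.4221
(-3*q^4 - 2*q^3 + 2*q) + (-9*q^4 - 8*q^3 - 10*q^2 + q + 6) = -12*q^4 - 10*q^3 - 10*q^2 + 3*q + 6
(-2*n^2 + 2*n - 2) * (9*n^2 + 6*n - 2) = -18*n^4 + 6*n^3 - 2*n^2 - 16*n + 4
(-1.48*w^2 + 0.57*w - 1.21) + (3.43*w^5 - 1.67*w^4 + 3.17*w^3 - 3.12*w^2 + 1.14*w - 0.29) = 3.43*w^5 - 1.67*w^4 + 3.17*w^3 - 4.6*w^2 + 1.71*w - 1.5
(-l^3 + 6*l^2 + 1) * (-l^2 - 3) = l^5 - 6*l^4 + 3*l^3 - 19*l^2 - 3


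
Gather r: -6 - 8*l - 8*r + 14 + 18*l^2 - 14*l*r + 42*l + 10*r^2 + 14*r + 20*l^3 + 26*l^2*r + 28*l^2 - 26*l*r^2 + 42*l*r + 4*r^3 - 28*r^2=20*l^3 + 46*l^2 + 34*l + 4*r^3 + r^2*(-26*l - 18) + r*(26*l^2 + 28*l + 6) + 8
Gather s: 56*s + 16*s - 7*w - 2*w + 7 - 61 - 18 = 72*s - 9*w - 72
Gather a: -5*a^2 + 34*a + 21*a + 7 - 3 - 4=-5*a^2 + 55*a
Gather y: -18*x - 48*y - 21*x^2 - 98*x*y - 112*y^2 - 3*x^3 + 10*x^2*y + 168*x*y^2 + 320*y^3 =-3*x^3 - 21*x^2 - 18*x + 320*y^3 + y^2*(168*x - 112) + y*(10*x^2 - 98*x - 48)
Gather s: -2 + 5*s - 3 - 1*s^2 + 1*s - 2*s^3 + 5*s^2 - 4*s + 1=-2*s^3 + 4*s^2 + 2*s - 4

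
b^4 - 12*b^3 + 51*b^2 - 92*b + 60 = (b - 5)*(b - 3)*(b - 2)^2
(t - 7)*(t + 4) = t^2 - 3*t - 28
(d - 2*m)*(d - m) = d^2 - 3*d*m + 2*m^2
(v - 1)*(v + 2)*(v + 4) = v^3 + 5*v^2 + 2*v - 8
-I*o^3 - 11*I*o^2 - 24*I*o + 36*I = (o + 6)^2*(-I*o + I)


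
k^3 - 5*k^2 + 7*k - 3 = (k - 3)*(k - 1)^2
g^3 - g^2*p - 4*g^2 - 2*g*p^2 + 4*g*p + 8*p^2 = (g - 4)*(g - 2*p)*(g + p)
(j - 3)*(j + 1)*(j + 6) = j^3 + 4*j^2 - 15*j - 18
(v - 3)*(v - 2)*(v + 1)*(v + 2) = v^4 - 2*v^3 - 7*v^2 + 8*v + 12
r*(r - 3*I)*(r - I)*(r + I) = r^4 - 3*I*r^3 + r^2 - 3*I*r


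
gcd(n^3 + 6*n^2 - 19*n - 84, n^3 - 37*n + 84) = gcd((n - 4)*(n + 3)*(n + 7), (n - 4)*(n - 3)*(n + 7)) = n^2 + 3*n - 28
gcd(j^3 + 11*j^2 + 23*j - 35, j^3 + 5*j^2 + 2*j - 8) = j - 1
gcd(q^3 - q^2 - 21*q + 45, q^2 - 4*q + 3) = q - 3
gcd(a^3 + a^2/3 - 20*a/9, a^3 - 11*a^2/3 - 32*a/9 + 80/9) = a^2 + a/3 - 20/9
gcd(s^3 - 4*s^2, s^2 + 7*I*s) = s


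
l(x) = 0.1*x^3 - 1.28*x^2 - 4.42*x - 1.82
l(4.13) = -34.86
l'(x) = 0.3*x^2 - 2.56*x - 4.42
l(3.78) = -31.42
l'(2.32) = -8.74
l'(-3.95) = 10.37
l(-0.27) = -0.72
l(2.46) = -18.95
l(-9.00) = -138.62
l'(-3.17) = 6.71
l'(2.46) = -8.90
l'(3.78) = -9.81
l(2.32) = -17.72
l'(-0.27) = -3.71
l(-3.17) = -3.86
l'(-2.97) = 5.83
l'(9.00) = -3.16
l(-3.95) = -10.50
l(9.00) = -72.38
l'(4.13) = -9.88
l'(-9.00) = 42.92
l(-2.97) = -2.60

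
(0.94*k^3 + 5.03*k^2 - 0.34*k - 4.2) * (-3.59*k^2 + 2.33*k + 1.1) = -3.3746*k^5 - 15.8675*k^4 + 13.9745*k^3 + 19.8188*k^2 - 10.16*k - 4.62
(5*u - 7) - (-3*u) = 8*u - 7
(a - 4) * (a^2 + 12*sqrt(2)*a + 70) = a^3 - 4*a^2 + 12*sqrt(2)*a^2 - 48*sqrt(2)*a + 70*a - 280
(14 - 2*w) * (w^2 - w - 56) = -2*w^3 + 16*w^2 + 98*w - 784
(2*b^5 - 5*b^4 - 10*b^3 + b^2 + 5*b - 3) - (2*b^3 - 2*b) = 2*b^5 - 5*b^4 - 12*b^3 + b^2 + 7*b - 3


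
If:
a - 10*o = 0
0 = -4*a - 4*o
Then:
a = 0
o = 0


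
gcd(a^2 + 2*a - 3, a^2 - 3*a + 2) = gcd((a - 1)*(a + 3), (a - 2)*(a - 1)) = a - 1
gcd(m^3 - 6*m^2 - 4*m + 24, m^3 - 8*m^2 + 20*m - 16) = m - 2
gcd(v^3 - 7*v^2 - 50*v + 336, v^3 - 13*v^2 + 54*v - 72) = v - 6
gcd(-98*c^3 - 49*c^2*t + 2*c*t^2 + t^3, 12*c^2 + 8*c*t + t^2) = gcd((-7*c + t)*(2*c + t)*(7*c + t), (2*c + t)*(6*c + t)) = 2*c + t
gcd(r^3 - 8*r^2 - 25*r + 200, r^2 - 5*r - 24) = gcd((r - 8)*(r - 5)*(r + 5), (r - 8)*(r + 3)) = r - 8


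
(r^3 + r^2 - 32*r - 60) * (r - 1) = r^4 - 33*r^2 - 28*r + 60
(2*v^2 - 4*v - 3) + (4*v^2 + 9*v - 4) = 6*v^2 + 5*v - 7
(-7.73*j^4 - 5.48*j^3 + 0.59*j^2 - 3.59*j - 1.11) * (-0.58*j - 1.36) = 4.4834*j^5 + 13.6912*j^4 + 7.1106*j^3 + 1.2798*j^2 + 5.5262*j + 1.5096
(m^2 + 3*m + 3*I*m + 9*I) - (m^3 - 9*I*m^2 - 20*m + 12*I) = -m^3 + m^2 + 9*I*m^2 + 23*m + 3*I*m - 3*I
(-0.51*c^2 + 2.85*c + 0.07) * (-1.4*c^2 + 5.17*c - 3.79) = 0.714*c^4 - 6.6267*c^3 + 16.5694*c^2 - 10.4396*c - 0.2653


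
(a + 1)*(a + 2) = a^2 + 3*a + 2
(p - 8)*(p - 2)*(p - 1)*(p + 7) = p^4 - 4*p^3 - 51*p^2 + 166*p - 112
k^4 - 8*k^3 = k^3*(k - 8)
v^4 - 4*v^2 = v^2*(v - 2)*(v + 2)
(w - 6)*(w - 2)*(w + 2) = w^3 - 6*w^2 - 4*w + 24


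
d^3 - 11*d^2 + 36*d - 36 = (d - 6)*(d - 3)*(d - 2)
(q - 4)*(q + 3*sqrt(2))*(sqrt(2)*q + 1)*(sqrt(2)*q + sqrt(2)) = 2*q^4 - 6*q^3 + 7*sqrt(2)*q^3 - 21*sqrt(2)*q^2 - 2*q^2 - 28*sqrt(2)*q - 18*q - 24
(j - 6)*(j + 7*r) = j^2 + 7*j*r - 6*j - 42*r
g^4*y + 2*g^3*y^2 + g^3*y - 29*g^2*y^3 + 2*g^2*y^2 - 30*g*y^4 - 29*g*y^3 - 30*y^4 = (g - 5*y)*(g + y)*(g + 6*y)*(g*y + y)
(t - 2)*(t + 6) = t^2 + 4*t - 12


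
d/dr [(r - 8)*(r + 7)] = 2*r - 1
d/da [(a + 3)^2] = 2*a + 6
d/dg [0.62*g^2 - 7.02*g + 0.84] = 1.24*g - 7.02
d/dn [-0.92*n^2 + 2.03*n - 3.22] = 2.03 - 1.84*n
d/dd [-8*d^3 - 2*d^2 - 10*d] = -24*d^2 - 4*d - 10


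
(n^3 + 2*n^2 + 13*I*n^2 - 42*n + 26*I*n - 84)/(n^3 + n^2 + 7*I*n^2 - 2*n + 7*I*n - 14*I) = (n + 6*I)/(n - 1)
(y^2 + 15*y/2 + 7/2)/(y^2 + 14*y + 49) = (y + 1/2)/(y + 7)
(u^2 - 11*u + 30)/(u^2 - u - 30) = (u - 5)/(u + 5)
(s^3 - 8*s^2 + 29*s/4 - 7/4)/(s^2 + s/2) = (4*s^3 - 32*s^2 + 29*s - 7)/(2*s*(2*s + 1))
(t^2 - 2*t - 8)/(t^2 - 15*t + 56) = (t^2 - 2*t - 8)/(t^2 - 15*t + 56)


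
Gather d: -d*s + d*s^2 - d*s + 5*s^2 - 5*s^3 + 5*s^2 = d*(s^2 - 2*s) - 5*s^3 + 10*s^2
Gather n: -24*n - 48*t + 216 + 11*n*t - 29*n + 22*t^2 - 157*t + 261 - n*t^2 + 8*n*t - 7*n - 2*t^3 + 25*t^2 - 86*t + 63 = n*(-t^2 + 19*t - 60) - 2*t^3 + 47*t^2 - 291*t + 540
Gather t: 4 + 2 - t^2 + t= -t^2 + t + 6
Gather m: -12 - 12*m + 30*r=-12*m + 30*r - 12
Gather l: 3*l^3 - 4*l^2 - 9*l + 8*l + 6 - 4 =3*l^3 - 4*l^2 - l + 2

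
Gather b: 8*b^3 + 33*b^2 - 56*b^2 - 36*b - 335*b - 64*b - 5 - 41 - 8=8*b^3 - 23*b^2 - 435*b - 54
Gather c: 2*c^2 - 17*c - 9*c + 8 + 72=2*c^2 - 26*c + 80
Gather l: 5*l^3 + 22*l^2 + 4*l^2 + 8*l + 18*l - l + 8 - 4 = 5*l^3 + 26*l^2 + 25*l + 4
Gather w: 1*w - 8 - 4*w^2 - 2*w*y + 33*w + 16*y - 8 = -4*w^2 + w*(34 - 2*y) + 16*y - 16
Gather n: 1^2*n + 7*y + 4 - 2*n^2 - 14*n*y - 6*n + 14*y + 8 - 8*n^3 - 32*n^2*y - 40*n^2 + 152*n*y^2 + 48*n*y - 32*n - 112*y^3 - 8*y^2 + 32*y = -8*n^3 + n^2*(-32*y - 42) + n*(152*y^2 + 34*y - 37) - 112*y^3 - 8*y^2 + 53*y + 12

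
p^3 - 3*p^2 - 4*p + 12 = (p - 3)*(p - 2)*(p + 2)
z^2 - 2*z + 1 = (z - 1)^2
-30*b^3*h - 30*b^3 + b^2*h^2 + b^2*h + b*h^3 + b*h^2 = (-5*b + h)*(6*b + h)*(b*h + b)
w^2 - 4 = (w - 2)*(w + 2)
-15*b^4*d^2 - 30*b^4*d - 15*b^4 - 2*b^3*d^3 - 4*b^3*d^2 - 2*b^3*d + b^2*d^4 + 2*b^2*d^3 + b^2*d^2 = (-5*b + d)*(3*b + d)*(b*d + b)^2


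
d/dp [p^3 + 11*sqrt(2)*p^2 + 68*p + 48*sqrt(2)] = 3*p^2 + 22*sqrt(2)*p + 68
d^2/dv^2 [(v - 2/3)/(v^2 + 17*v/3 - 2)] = 2*((3*v - 2)*(6*v + 17)^2 - 9*(3*v + 5)*(3*v^2 + 17*v - 6))/(3*v^2 + 17*v - 6)^3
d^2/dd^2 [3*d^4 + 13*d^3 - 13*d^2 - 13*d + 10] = 36*d^2 + 78*d - 26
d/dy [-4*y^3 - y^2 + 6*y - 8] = -12*y^2 - 2*y + 6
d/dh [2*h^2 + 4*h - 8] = 4*h + 4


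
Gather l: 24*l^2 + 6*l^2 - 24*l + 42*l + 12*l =30*l^2 + 30*l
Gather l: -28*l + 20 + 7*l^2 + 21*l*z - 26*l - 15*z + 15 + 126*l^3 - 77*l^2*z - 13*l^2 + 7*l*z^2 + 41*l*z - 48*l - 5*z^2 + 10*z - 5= 126*l^3 + l^2*(-77*z - 6) + l*(7*z^2 + 62*z - 102) - 5*z^2 - 5*z + 30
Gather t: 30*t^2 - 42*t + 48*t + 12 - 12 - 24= 30*t^2 + 6*t - 24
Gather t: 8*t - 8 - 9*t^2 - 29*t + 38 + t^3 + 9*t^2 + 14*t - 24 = t^3 - 7*t + 6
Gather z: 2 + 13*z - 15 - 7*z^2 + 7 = -7*z^2 + 13*z - 6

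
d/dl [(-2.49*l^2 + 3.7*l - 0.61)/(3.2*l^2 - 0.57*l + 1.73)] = (-10.4207*l^2 - 4.7114*l + 6.0533)/(10.24*l^4 - 3.648*l^3 + 11.3969*l^2 - 1.9722*l + 2.9929)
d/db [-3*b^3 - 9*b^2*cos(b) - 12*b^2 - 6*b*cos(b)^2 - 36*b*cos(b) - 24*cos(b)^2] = 9*b^2*sin(b) - 9*b^2 + 36*b*sin(b) + 6*b*sin(2*b) - 18*b*cos(b) - 24*b + 24*sin(2*b) - 6*cos(b)^2 - 36*cos(b)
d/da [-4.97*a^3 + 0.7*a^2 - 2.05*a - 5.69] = -14.91*a^2 + 1.4*a - 2.05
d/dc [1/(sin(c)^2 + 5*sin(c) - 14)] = -(2*sin(c) + 5)*cos(c)/(sin(c)^2 + 5*sin(c) - 14)^2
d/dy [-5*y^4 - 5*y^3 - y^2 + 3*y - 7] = -20*y^3 - 15*y^2 - 2*y + 3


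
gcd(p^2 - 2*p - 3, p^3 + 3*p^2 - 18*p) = p - 3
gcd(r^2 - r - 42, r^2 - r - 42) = r^2 - r - 42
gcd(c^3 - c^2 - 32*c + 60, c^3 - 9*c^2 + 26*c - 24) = c - 2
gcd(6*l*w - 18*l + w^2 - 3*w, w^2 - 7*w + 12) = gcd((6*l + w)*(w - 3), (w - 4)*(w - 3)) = w - 3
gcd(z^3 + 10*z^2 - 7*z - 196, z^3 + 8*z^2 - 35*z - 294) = z^2 + 14*z + 49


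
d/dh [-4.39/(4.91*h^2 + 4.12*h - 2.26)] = (43.1098*h + 18.0868)/(4.91*h^2 + 4.12*h - 2.26)^2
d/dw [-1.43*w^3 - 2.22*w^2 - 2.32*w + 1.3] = -4.29*w^2 - 4.44*w - 2.32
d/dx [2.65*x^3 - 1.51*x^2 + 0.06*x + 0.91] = 7.95*x^2 - 3.02*x + 0.06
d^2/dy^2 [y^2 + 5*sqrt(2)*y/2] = 2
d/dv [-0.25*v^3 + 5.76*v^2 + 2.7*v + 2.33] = -0.75*v^2 + 11.52*v + 2.7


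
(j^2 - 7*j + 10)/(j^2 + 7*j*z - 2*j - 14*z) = (j - 5)/(j + 7*z)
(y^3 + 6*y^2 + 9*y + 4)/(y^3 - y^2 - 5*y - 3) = (y + 4)/(y - 3)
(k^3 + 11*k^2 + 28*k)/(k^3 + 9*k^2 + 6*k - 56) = k/(k - 2)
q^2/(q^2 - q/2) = 2*q/(2*q - 1)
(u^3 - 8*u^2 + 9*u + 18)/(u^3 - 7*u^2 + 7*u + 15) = (u - 6)/(u - 5)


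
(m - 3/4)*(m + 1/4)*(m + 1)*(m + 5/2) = m^4 + 3*m^3 + 9*m^2/16 - 61*m/32 - 15/32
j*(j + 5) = j^2 + 5*j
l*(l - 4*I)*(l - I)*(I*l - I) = I*l^4 + 5*l^3 - I*l^3 - 5*l^2 - 4*I*l^2 + 4*I*l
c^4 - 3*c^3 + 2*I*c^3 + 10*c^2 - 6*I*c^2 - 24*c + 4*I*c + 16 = (c - 2)*(c - 1)*(c - 2*I)*(c + 4*I)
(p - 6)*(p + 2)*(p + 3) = p^3 - p^2 - 24*p - 36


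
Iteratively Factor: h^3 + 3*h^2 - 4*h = (h + 4)*(h^2 - h) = (h - 1)*(h + 4)*(h)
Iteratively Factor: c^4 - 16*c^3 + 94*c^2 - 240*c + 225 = (c - 5)*(c^3 - 11*c^2 + 39*c - 45) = (c - 5)^2*(c^2 - 6*c + 9) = (c - 5)^2*(c - 3)*(c - 3)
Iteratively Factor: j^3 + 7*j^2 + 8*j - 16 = (j + 4)*(j^2 + 3*j - 4) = (j - 1)*(j + 4)*(j + 4)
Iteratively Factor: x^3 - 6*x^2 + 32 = (x - 4)*(x^2 - 2*x - 8) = (x - 4)^2*(x + 2)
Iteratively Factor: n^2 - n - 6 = (n + 2)*(n - 3)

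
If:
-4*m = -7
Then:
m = 7/4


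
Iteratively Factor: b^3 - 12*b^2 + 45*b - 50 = (b - 2)*(b^2 - 10*b + 25) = (b - 5)*(b - 2)*(b - 5)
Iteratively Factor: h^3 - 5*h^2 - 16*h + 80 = (h - 4)*(h^2 - h - 20) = (h - 4)*(h + 4)*(h - 5)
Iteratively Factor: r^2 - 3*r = (r)*(r - 3)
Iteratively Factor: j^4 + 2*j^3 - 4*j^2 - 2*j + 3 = (j - 1)*(j^3 + 3*j^2 - j - 3) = (j - 1)*(j + 3)*(j^2 - 1) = (j - 1)^2*(j + 3)*(j + 1)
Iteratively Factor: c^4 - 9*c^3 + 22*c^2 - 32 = (c - 4)*(c^3 - 5*c^2 + 2*c + 8) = (c - 4)*(c - 2)*(c^2 - 3*c - 4) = (c - 4)*(c - 2)*(c + 1)*(c - 4)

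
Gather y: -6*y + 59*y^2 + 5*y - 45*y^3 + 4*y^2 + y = -45*y^3 + 63*y^2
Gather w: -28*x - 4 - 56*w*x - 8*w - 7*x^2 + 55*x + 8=w*(-56*x - 8) - 7*x^2 + 27*x + 4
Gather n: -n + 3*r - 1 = -n + 3*r - 1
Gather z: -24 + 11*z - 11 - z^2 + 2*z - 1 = -z^2 + 13*z - 36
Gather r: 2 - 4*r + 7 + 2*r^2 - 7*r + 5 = 2*r^2 - 11*r + 14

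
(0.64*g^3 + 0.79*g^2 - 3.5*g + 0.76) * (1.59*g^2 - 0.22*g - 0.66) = 1.0176*g^5 + 1.1153*g^4 - 6.1612*g^3 + 1.457*g^2 + 2.1428*g - 0.5016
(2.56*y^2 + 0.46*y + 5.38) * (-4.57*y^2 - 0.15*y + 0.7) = -11.6992*y^4 - 2.4862*y^3 - 22.8636*y^2 - 0.485*y + 3.766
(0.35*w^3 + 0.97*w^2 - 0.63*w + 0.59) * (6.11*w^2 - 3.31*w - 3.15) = 2.1385*w^5 + 4.7682*w^4 - 8.1625*w^3 + 2.6347*w^2 + 0.0316000000000001*w - 1.8585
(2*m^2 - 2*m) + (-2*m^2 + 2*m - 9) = -9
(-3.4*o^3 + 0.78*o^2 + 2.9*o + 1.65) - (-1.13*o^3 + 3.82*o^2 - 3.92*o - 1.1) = -2.27*o^3 - 3.04*o^2 + 6.82*o + 2.75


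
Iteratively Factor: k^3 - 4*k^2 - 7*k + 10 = (k + 2)*(k^2 - 6*k + 5) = (k - 5)*(k + 2)*(k - 1)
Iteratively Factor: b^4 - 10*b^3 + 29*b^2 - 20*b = (b)*(b^3 - 10*b^2 + 29*b - 20) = b*(b - 4)*(b^2 - 6*b + 5) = b*(b - 5)*(b - 4)*(b - 1)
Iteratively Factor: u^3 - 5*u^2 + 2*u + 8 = (u + 1)*(u^2 - 6*u + 8) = (u - 4)*(u + 1)*(u - 2)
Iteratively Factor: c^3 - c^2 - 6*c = (c + 2)*(c^2 - 3*c) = (c - 3)*(c + 2)*(c)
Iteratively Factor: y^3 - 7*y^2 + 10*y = (y)*(y^2 - 7*y + 10) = y*(y - 5)*(y - 2)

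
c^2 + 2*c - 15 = (c - 3)*(c + 5)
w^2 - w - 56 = (w - 8)*(w + 7)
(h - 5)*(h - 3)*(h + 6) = h^3 - 2*h^2 - 33*h + 90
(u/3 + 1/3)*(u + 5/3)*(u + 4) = u^3/3 + 20*u^2/9 + 37*u/9 + 20/9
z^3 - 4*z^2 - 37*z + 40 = (z - 8)*(z - 1)*(z + 5)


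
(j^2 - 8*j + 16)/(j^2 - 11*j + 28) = (j - 4)/(j - 7)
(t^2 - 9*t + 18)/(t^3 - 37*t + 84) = (t - 6)/(t^2 + 3*t - 28)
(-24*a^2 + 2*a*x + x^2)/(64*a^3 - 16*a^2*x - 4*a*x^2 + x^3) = (6*a + x)/(-16*a^2 + x^2)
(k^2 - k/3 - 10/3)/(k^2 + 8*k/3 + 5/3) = (k - 2)/(k + 1)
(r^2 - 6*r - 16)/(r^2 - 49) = (r^2 - 6*r - 16)/(r^2 - 49)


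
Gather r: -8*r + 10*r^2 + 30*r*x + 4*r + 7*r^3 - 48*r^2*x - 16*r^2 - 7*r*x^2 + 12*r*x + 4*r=7*r^3 + r^2*(-48*x - 6) + r*(-7*x^2 + 42*x)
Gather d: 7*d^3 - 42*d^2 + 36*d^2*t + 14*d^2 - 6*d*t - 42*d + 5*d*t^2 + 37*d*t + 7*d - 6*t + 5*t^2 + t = 7*d^3 + d^2*(36*t - 28) + d*(5*t^2 + 31*t - 35) + 5*t^2 - 5*t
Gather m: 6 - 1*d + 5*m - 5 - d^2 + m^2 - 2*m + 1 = -d^2 - d + m^2 + 3*m + 2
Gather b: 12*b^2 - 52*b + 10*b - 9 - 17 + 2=12*b^2 - 42*b - 24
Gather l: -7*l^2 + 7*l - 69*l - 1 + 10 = -7*l^2 - 62*l + 9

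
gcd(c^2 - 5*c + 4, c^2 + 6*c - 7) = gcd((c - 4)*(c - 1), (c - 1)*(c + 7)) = c - 1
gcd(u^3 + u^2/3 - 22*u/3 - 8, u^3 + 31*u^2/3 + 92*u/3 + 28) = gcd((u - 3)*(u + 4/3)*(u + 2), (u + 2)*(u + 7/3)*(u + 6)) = u + 2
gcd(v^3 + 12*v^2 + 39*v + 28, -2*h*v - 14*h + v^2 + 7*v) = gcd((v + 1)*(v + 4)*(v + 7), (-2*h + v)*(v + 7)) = v + 7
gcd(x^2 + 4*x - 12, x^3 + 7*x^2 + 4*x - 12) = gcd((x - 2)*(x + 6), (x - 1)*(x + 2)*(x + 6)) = x + 6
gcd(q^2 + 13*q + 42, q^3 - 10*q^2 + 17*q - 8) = 1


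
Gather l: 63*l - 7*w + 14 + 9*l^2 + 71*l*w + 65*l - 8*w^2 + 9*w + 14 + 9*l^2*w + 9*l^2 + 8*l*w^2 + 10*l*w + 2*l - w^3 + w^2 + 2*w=l^2*(9*w + 18) + l*(8*w^2 + 81*w + 130) - w^3 - 7*w^2 + 4*w + 28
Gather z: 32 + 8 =40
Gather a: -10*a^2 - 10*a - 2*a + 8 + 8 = -10*a^2 - 12*a + 16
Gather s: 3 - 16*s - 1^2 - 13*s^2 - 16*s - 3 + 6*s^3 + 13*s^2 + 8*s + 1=6*s^3 - 24*s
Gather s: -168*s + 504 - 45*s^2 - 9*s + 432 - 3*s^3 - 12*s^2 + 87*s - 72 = -3*s^3 - 57*s^2 - 90*s + 864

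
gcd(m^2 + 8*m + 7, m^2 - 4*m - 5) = m + 1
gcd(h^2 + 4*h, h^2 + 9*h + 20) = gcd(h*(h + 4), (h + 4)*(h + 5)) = h + 4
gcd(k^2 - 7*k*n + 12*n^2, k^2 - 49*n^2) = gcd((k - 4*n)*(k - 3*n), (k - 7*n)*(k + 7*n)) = 1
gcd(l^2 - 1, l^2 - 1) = l^2 - 1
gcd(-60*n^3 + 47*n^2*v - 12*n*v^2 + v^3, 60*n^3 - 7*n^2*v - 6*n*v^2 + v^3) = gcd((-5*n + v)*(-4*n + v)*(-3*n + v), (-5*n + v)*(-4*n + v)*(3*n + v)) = 20*n^2 - 9*n*v + v^2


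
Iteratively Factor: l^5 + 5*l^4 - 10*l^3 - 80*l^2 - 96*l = (l + 2)*(l^4 + 3*l^3 - 16*l^2 - 48*l) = l*(l + 2)*(l^3 + 3*l^2 - 16*l - 48) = l*(l + 2)*(l + 3)*(l^2 - 16) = l*(l + 2)*(l + 3)*(l + 4)*(l - 4)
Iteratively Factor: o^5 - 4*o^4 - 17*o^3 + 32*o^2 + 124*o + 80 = (o - 5)*(o^4 + o^3 - 12*o^2 - 28*o - 16) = (o - 5)*(o - 4)*(o^3 + 5*o^2 + 8*o + 4) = (o - 5)*(o - 4)*(o + 1)*(o^2 + 4*o + 4) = (o - 5)*(o - 4)*(o + 1)*(o + 2)*(o + 2)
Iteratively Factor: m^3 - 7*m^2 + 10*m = (m - 5)*(m^2 - 2*m) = m*(m - 5)*(m - 2)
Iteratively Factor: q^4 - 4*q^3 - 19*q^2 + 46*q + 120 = (q - 5)*(q^3 + q^2 - 14*q - 24) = (q - 5)*(q + 3)*(q^2 - 2*q - 8) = (q - 5)*(q + 2)*(q + 3)*(q - 4)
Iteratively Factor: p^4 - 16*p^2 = (p)*(p^3 - 16*p) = p*(p - 4)*(p^2 + 4*p) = p^2*(p - 4)*(p + 4)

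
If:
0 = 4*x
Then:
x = 0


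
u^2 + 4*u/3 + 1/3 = (u + 1/3)*(u + 1)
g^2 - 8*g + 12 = (g - 6)*(g - 2)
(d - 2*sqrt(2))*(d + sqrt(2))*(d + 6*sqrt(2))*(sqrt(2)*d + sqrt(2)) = sqrt(2)*d^4 + sqrt(2)*d^3 + 10*d^3 - 16*sqrt(2)*d^2 + 10*d^2 - 48*d - 16*sqrt(2)*d - 48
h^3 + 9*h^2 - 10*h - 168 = (h - 4)*(h + 6)*(h + 7)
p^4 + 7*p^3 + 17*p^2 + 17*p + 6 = (p + 1)^2*(p + 2)*(p + 3)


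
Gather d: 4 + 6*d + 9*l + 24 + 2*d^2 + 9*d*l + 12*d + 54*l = 2*d^2 + d*(9*l + 18) + 63*l + 28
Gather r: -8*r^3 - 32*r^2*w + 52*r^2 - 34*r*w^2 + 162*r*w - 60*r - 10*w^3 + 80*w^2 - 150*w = -8*r^3 + r^2*(52 - 32*w) + r*(-34*w^2 + 162*w - 60) - 10*w^3 + 80*w^2 - 150*w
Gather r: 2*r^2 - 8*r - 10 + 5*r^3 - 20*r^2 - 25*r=5*r^3 - 18*r^2 - 33*r - 10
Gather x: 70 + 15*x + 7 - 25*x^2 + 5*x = -25*x^2 + 20*x + 77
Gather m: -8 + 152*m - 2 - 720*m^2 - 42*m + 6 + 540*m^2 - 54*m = -180*m^2 + 56*m - 4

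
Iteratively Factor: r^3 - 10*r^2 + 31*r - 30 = (r - 5)*(r^2 - 5*r + 6) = (r - 5)*(r - 3)*(r - 2)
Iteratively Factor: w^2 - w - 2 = (w + 1)*(w - 2)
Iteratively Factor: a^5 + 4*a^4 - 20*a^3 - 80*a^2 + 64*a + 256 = (a - 4)*(a^4 + 8*a^3 + 12*a^2 - 32*a - 64) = (a - 4)*(a - 2)*(a^3 + 10*a^2 + 32*a + 32) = (a - 4)*(a - 2)*(a + 2)*(a^2 + 8*a + 16) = (a - 4)*(a - 2)*(a + 2)*(a + 4)*(a + 4)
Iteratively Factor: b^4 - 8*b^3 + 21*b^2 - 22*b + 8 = (b - 1)*(b^3 - 7*b^2 + 14*b - 8) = (b - 1)^2*(b^2 - 6*b + 8) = (b - 4)*(b - 1)^2*(b - 2)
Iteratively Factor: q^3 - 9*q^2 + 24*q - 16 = (q - 4)*(q^2 - 5*q + 4) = (q - 4)*(q - 1)*(q - 4)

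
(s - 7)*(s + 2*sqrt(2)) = s^2 - 7*s + 2*sqrt(2)*s - 14*sqrt(2)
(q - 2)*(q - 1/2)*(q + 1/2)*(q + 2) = q^4 - 17*q^2/4 + 1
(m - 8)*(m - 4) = m^2 - 12*m + 32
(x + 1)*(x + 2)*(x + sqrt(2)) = x^3 + sqrt(2)*x^2 + 3*x^2 + 2*x + 3*sqrt(2)*x + 2*sqrt(2)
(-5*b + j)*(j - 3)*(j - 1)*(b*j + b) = -5*b^2*j^3 + 15*b^2*j^2 + 5*b^2*j - 15*b^2 + b*j^4 - 3*b*j^3 - b*j^2 + 3*b*j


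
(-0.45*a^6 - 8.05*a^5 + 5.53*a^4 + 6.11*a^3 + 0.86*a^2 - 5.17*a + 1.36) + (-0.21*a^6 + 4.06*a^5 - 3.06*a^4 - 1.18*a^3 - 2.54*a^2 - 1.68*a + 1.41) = -0.66*a^6 - 3.99*a^5 + 2.47*a^4 + 4.93*a^3 - 1.68*a^2 - 6.85*a + 2.77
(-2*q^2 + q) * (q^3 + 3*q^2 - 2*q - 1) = -2*q^5 - 5*q^4 + 7*q^3 - q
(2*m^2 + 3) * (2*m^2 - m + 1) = 4*m^4 - 2*m^3 + 8*m^2 - 3*m + 3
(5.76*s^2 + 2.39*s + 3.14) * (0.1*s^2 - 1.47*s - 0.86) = 0.576*s^4 - 8.2282*s^3 - 8.1529*s^2 - 6.6712*s - 2.7004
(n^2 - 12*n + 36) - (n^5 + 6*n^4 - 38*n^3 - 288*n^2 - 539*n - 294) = -n^5 - 6*n^4 + 38*n^3 + 289*n^2 + 527*n + 330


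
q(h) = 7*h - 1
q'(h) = 7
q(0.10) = -0.30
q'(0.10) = 7.00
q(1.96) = 12.72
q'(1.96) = 7.00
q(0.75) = 4.25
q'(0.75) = 7.00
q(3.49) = 23.43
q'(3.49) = 7.00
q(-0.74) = -6.18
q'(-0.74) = 7.00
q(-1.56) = -11.92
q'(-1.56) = 7.00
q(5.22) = 35.54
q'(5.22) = 7.00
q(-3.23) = -23.61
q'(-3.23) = 7.00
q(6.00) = 41.00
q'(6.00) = 7.00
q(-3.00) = -22.00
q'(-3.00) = 7.00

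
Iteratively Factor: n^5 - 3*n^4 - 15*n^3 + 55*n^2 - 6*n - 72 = (n - 2)*(n^4 - n^3 - 17*n^2 + 21*n + 36) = (n - 2)*(n + 1)*(n^3 - 2*n^2 - 15*n + 36) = (n - 3)*(n - 2)*(n + 1)*(n^2 + n - 12) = (n - 3)*(n - 2)*(n + 1)*(n + 4)*(n - 3)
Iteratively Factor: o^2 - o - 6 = (o + 2)*(o - 3)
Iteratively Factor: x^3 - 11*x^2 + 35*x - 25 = (x - 1)*(x^2 - 10*x + 25) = (x - 5)*(x - 1)*(x - 5)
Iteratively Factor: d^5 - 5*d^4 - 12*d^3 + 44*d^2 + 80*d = (d - 5)*(d^4 - 12*d^2 - 16*d) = (d - 5)*(d + 2)*(d^3 - 2*d^2 - 8*d) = (d - 5)*(d - 4)*(d + 2)*(d^2 + 2*d) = d*(d - 5)*(d - 4)*(d + 2)*(d + 2)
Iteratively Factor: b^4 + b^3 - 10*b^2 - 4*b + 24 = (b - 2)*(b^3 + 3*b^2 - 4*b - 12) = (b - 2)*(b + 2)*(b^2 + b - 6) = (b - 2)*(b + 2)*(b + 3)*(b - 2)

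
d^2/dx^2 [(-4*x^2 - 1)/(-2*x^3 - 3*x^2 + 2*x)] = 2*(16*x^6 + 72*x^4 + 72*x^3 + 15*x^2 - 18*x + 4)/(x^3*(8*x^6 + 36*x^5 + 30*x^4 - 45*x^3 - 30*x^2 + 36*x - 8))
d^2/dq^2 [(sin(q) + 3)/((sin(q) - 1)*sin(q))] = (-sin(q) - 14 - 3/sin(q) + 12/sin(q)^2 - 6/sin(q)^3)/(sin(q) - 1)^2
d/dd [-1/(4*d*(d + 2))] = (d + 1)/(2*d^2*(d + 2)^2)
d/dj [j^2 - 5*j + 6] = 2*j - 5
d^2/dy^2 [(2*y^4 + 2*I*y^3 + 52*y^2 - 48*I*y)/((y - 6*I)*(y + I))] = 4*(y^6 - 15*I*y^5 - 57*y^4 - 165*I*y^3 - 162*y^2 + 540*I*y + 1656)/(y^6 - 15*I*y^5 - 57*y^4 - 55*I*y^3 - 342*y^2 - 540*I*y + 216)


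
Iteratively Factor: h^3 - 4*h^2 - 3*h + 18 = (h - 3)*(h^2 - h - 6) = (h - 3)*(h + 2)*(h - 3)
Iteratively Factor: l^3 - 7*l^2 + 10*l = (l - 2)*(l^2 - 5*l) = l*(l - 2)*(l - 5)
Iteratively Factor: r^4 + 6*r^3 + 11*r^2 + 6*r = (r + 1)*(r^3 + 5*r^2 + 6*r) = (r + 1)*(r + 3)*(r^2 + 2*r) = r*(r + 1)*(r + 3)*(r + 2)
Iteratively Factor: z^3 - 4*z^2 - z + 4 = (z + 1)*(z^2 - 5*z + 4) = (z - 1)*(z + 1)*(z - 4)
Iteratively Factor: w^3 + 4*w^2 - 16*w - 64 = (w + 4)*(w^2 - 16) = (w + 4)^2*(w - 4)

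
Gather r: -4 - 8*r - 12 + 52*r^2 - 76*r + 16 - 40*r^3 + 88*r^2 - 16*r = -40*r^3 + 140*r^2 - 100*r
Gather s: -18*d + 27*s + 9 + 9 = -18*d + 27*s + 18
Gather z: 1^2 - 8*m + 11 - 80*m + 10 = 22 - 88*m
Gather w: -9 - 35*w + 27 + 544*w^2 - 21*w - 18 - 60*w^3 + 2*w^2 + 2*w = -60*w^3 + 546*w^2 - 54*w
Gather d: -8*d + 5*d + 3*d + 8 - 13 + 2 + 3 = 0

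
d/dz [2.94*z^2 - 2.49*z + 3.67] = 5.88*z - 2.49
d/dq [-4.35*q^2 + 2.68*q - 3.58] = 2.68 - 8.7*q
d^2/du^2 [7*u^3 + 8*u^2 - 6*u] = 42*u + 16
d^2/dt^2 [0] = 0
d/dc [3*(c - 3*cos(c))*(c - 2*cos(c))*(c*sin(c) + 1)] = 3*(c - 3*cos(c))*(c - 2*cos(c))*(c*cos(c) + sin(c)) + 3*(c - 3*cos(c))*(c*sin(c) + 1)*(2*sin(c) + 1) + 3*(c - 2*cos(c))*(c*sin(c) + 1)*(3*sin(c) + 1)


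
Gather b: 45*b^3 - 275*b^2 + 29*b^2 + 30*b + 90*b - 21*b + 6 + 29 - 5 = 45*b^3 - 246*b^2 + 99*b + 30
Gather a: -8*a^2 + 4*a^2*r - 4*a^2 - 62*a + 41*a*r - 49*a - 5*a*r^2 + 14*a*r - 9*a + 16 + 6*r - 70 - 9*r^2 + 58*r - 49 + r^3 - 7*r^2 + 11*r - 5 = a^2*(4*r - 12) + a*(-5*r^2 + 55*r - 120) + r^3 - 16*r^2 + 75*r - 108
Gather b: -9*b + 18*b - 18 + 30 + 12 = 9*b + 24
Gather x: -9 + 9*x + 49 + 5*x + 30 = 14*x + 70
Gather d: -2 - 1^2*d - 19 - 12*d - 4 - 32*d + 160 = 135 - 45*d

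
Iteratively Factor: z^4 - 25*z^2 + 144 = (z - 3)*(z^3 + 3*z^2 - 16*z - 48) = (z - 3)*(z + 4)*(z^2 - z - 12) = (z - 4)*(z - 3)*(z + 4)*(z + 3)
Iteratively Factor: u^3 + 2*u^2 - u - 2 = (u - 1)*(u^2 + 3*u + 2) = (u - 1)*(u + 2)*(u + 1)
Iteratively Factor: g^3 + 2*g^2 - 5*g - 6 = (g - 2)*(g^2 + 4*g + 3) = (g - 2)*(g + 3)*(g + 1)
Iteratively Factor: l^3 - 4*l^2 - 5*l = (l - 5)*(l^2 + l) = l*(l - 5)*(l + 1)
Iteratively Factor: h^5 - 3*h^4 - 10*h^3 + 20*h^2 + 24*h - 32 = (h + 2)*(h^4 - 5*h^3 + 20*h - 16) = (h + 2)^2*(h^3 - 7*h^2 + 14*h - 8) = (h - 1)*(h + 2)^2*(h^2 - 6*h + 8) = (h - 2)*(h - 1)*(h + 2)^2*(h - 4)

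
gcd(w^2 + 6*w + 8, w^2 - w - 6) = w + 2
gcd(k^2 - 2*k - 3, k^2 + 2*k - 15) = k - 3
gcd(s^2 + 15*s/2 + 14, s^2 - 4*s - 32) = s + 4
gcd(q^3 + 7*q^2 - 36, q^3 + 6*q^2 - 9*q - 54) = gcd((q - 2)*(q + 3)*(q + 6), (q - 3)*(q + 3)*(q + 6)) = q^2 + 9*q + 18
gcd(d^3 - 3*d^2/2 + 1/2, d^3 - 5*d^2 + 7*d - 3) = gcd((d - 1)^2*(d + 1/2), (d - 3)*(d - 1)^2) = d^2 - 2*d + 1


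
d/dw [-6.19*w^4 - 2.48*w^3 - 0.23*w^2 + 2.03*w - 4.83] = -24.76*w^3 - 7.44*w^2 - 0.46*w + 2.03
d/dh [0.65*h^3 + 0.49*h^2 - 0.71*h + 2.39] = 1.95*h^2 + 0.98*h - 0.71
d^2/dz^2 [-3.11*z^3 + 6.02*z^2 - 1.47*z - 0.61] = 12.04 - 18.66*z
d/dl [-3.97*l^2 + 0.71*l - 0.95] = 0.71 - 7.94*l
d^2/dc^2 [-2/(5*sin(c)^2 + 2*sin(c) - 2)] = 4*(50*sin(c)^4 + 15*sin(c)^3 - 53*sin(c)^2 - 28*sin(c) - 14)/(5*sin(c)^2 + 2*sin(c) - 2)^3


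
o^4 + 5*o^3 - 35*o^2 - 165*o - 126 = (o - 6)*(o + 1)*(o + 3)*(o + 7)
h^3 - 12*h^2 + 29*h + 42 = (h - 7)*(h - 6)*(h + 1)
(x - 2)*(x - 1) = x^2 - 3*x + 2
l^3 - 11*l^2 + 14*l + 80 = (l - 8)*(l - 5)*(l + 2)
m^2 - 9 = (m - 3)*(m + 3)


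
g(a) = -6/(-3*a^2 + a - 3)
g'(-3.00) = 0.10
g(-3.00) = 0.18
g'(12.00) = 0.00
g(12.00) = 0.01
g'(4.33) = -0.05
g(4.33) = 0.11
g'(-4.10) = 0.05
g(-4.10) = 0.10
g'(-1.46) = 0.50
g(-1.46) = 0.55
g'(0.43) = -0.97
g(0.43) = 1.92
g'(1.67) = -0.58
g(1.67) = 0.62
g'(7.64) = -0.01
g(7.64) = 0.04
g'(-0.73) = 1.14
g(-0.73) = 1.13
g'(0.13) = 0.15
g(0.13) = 2.05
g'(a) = -6*(6*a - 1)/(-3*a^2 + a - 3)^2 = 6*(1 - 6*a)/(3*a^2 - a + 3)^2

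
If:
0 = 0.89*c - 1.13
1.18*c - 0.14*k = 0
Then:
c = 1.27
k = 10.70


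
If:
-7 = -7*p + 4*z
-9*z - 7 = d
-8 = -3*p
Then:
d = -133/4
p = 8/3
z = 35/12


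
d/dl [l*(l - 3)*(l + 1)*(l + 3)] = 4*l^3 + 3*l^2 - 18*l - 9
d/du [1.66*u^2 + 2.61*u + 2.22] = 3.32*u + 2.61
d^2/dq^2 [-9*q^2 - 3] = -18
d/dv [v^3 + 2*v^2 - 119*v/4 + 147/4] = 3*v^2 + 4*v - 119/4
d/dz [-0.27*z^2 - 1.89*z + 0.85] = -0.54*z - 1.89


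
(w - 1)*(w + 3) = w^2 + 2*w - 3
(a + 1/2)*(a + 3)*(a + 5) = a^3 + 17*a^2/2 + 19*a + 15/2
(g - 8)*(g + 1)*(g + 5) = g^3 - 2*g^2 - 43*g - 40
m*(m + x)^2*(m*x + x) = m^4*x + 2*m^3*x^2 + m^3*x + m^2*x^3 + 2*m^2*x^2 + m*x^3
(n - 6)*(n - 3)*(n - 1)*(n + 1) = n^4 - 9*n^3 + 17*n^2 + 9*n - 18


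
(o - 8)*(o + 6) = o^2 - 2*o - 48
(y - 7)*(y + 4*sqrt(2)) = y^2 - 7*y + 4*sqrt(2)*y - 28*sqrt(2)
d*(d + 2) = d^2 + 2*d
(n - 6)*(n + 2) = n^2 - 4*n - 12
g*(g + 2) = g^2 + 2*g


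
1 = 1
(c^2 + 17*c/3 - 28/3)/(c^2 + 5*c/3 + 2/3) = (3*c^2 + 17*c - 28)/(3*c^2 + 5*c + 2)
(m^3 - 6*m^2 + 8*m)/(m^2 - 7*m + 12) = m*(m - 2)/(m - 3)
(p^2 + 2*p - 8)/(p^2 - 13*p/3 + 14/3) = 3*(p + 4)/(3*p - 7)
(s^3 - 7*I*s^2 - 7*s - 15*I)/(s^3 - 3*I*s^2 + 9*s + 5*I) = (s - 3*I)/(s + I)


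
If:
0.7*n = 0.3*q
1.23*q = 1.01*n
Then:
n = 0.00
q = 0.00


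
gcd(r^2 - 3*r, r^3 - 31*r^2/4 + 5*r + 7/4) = 1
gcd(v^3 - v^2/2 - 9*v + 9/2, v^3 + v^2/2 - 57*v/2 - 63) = v + 3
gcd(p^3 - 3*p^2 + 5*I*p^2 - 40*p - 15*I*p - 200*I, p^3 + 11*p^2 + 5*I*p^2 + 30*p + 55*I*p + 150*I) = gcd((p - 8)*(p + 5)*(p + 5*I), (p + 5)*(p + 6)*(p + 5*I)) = p^2 + p*(5 + 5*I) + 25*I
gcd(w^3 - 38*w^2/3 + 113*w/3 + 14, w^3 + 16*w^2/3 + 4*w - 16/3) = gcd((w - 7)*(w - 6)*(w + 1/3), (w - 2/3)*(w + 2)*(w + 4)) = 1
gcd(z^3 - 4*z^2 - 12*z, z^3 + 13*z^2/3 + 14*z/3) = z^2 + 2*z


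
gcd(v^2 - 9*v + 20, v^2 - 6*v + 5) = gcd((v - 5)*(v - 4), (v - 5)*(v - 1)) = v - 5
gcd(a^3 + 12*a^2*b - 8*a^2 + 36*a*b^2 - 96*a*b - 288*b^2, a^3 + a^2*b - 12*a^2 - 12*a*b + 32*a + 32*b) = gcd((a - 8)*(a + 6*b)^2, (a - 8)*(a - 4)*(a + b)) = a - 8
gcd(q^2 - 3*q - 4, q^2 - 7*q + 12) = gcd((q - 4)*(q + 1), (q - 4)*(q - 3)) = q - 4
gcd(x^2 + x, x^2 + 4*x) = x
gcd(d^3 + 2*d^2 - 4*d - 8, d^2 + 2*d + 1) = 1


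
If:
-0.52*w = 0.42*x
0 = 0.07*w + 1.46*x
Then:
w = 0.00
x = 0.00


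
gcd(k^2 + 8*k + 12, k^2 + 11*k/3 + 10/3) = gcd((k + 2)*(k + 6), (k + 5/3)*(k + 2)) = k + 2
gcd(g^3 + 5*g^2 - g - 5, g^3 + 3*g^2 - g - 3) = g^2 - 1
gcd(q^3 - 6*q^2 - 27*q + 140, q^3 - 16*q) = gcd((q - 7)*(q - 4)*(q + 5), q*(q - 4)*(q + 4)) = q - 4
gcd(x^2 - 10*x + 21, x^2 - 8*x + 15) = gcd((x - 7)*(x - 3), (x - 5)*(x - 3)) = x - 3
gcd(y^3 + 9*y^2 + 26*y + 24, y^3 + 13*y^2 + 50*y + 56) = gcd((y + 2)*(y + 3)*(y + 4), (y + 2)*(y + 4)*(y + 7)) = y^2 + 6*y + 8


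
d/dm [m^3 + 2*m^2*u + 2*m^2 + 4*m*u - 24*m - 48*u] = 3*m^2 + 4*m*u + 4*m + 4*u - 24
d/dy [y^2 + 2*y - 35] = 2*y + 2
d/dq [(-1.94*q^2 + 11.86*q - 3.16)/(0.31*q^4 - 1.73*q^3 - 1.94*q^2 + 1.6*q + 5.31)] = (1.2028*q^5 - 14.386*q^4 + 44.954*q^3 + 3.504*q^2 - 32.8636*q + 68.0326)/(0.0961*q^8 - 1.0726*q^7 + 1.7901*q^6 + 7.7044*q^5 + 1.5198*q^4 - 24.5806*q^3 - 18.0428*q^2 + 16.992*q + 28.1961)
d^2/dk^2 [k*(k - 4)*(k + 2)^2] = 12*k^2 - 24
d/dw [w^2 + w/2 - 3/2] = 2*w + 1/2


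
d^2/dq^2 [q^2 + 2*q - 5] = 2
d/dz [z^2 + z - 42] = 2*z + 1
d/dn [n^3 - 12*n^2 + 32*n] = 3*n^2 - 24*n + 32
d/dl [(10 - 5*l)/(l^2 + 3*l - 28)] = 5*(l^2 - 4*l + 22)/(l^4 + 6*l^3 - 47*l^2 - 168*l + 784)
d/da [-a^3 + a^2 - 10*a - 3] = -3*a^2 + 2*a - 10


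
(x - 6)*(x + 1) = x^2 - 5*x - 6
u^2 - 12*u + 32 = (u - 8)*(u - 4)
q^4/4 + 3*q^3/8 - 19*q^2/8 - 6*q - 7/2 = (q/2 + 1)^2*(q - 7/2)*(q + 1)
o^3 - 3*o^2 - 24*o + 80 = (o - 4)^2*(o + 5)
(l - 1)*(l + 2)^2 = l^3 + 3*l^2 - 4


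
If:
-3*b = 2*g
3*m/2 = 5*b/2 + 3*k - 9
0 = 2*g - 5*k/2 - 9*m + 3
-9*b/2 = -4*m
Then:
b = -432/1195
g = 648/1195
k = 3702/1195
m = -486/1195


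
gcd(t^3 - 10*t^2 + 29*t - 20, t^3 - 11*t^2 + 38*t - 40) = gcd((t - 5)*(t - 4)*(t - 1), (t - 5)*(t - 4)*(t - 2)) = t^2 - 9*t + 20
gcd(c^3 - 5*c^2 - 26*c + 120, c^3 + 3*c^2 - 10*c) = c + 5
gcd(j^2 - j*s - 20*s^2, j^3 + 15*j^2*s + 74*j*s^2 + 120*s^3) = j + 4*s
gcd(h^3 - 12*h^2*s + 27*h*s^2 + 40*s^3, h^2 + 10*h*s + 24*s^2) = 1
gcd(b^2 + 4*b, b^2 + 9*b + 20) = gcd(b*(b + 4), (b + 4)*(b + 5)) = b + 4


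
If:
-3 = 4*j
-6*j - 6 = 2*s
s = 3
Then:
No Solution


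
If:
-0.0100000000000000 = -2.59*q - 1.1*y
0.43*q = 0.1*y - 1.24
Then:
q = -1.86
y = 4.39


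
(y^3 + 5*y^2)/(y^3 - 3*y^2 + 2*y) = y*(y + 5)/(y^2 - 3*y + 2)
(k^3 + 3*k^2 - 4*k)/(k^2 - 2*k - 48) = k*(-k^2 - 3*k + 4)/(-k^2 + 2*k + 48)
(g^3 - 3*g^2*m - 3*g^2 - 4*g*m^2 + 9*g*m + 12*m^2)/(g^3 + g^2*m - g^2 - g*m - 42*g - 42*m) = (g^2 - 4*g*m - 3*g + 12*m)/(g^2 - g - 42)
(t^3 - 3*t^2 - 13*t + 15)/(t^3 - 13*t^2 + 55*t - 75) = (t^2 + 2*t - 3)/(t^2 - 8*t + 15)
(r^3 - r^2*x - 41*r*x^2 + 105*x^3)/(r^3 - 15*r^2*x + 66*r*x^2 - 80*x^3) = (r^2 + 4*r*x - 21*x^2)/(r^2 - 10*r*x + 16*x^2)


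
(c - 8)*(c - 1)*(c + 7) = c^3 - 2*c^2 - 55*c + 56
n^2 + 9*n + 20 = (n + 4)*(n + 5)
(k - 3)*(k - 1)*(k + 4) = k^3 - 13*k + 12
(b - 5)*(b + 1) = b^2 - 4*b - 5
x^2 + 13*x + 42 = (x + 6)*(x + 7)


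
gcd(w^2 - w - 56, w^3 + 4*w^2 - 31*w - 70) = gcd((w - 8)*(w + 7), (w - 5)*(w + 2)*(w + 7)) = w + 7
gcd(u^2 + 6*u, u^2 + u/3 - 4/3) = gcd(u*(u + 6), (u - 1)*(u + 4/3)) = 1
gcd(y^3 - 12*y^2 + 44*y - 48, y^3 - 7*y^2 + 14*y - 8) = y^2 - 6*y + 8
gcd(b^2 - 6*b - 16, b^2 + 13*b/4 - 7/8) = 1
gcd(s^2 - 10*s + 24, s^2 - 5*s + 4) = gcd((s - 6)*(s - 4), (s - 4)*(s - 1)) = s - 4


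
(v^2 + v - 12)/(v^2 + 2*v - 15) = (v + 4)/(v + 5)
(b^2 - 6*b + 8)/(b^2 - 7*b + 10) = (b - 4)/(b - 5)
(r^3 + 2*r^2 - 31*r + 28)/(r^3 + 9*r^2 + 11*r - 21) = (r - 4)/(r + 3)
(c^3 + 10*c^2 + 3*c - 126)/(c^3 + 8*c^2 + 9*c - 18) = (c^2 + 4*c - 21)/(c^2 + 2*c - 3)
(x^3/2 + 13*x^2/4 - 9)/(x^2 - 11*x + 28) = (2*x^3 + 13*x^2 - 36)/(4*(x^2 - 11*x + 28))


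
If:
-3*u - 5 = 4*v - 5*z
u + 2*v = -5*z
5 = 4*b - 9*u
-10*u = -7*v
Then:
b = 125/352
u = -35/88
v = -25/44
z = 27/88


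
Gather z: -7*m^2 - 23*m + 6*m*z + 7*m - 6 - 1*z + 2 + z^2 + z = -7*m^2 + 6*m*z - 16*m + z^2 - 4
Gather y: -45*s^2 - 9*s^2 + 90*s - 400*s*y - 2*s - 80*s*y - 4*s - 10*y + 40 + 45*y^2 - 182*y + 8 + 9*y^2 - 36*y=-54*s^2 + 84*s + 54*y^2 + y*(-480*s - 228) + 48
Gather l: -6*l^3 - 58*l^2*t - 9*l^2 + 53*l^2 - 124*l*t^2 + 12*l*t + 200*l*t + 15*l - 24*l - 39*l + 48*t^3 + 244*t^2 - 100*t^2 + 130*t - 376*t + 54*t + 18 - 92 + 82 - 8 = -6*l^3 + l^2*(44 - 58*t) + l*(-124*t^2 + 212*t - 48) + 48*t^3 + 144*t^2 - 192*t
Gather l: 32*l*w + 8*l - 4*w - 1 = l*(32*w + 8) - 4*w - 1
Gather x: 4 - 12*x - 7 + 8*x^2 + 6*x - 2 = 8*x^2 - 6*x - 5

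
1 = 1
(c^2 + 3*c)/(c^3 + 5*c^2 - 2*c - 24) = c/(c^2 + 2*c - 8)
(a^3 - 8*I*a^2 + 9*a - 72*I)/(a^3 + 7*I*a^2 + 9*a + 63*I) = (a - 8*I)/(a + 7*I)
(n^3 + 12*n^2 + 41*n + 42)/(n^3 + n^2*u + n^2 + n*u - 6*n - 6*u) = (n^2 + 9*n + 14)/(n^2 + n*u - 2*n - 2*u)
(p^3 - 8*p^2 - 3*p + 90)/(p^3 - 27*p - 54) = (p - 5)/(p + 3)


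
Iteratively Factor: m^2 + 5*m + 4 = (m + 1)*(m + 4)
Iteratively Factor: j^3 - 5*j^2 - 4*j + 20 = (j - 2)*(j^2 - 3*j - 10) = (j - 5)*(j - 2)*(j + 2)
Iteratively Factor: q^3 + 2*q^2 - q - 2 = (q + 1)*(q^2 + q - 2) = (q + 1)*(q + 2)*(q - 1)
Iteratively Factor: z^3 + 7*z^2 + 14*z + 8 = (z + 2)*(z^2 + 5*z + 4) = (z + 2)*(z + 4)*(z + 1)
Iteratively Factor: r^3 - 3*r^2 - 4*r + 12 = (r + 2)*(r^2 - 5*r + 6) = (r - 3)*(r + 2)*(r - 2)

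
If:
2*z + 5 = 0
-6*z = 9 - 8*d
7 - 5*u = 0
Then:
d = -3/4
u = 7/5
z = -5/2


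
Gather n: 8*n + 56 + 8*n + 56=16*n + 112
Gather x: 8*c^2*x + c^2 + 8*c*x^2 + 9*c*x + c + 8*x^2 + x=c^2 + c + x^2*(8*c + 8) + x*(8*c^2 + 9*c + 1)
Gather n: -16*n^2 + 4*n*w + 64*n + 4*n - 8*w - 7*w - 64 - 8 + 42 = -16*n^2 + n*(4*w + 68) - 15*w - 30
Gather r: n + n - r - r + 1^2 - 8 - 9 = 2*n - 2*r - 16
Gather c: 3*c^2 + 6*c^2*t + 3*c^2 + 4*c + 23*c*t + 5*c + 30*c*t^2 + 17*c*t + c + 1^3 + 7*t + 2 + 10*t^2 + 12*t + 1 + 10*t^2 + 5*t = c^2*(6*t + 6) + c*(30*t^2 + 40*t + 10) + 20*t^2 + 24*t + 4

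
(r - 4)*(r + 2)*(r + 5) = r^3 + 3*r^2 - 18*r - 40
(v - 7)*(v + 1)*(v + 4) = v^3 - 2*v^2 - 31*v - 28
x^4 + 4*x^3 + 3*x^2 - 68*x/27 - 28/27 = (x - 2/3)*(x + 1/3)*(x + 2)*(x + 7/3)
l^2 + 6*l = l*(l + 6)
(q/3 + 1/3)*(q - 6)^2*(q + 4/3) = q^4/3 - 29*q^3/9 + 28*q^2/9 + 68*q/3 + 16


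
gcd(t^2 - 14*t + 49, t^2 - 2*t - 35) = t - 7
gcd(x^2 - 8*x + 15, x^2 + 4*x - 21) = x - 3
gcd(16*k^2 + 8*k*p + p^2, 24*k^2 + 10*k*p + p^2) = 4*k + p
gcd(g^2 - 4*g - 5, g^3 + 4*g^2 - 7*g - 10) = g + 1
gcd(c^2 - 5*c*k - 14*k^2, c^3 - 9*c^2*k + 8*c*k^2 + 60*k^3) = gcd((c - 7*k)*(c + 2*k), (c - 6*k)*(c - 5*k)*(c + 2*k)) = c + 2*k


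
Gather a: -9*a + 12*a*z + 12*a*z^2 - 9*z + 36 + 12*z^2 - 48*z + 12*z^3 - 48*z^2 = a*(12*z^2 + 12*z - 9) + 12*z^3 - 36*z^2 - 57*z + 36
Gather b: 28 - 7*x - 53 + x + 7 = -6*x - 18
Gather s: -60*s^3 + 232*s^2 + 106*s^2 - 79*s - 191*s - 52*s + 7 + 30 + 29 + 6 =-60*s^3 + 338*s^2 - 322*s + 72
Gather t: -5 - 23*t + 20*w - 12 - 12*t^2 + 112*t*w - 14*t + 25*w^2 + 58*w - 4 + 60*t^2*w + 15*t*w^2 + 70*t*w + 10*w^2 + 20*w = t^2*(60*w - 12) + t*(15*w^2 + 182*w - 37) + 35*w^2 + 98*w - 21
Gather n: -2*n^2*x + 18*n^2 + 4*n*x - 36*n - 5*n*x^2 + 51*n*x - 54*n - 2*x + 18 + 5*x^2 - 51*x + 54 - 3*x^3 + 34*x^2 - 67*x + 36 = n^2*(18 - 2*x) + n*(-5*x^2 + 55*x - 90) - 3*x^3 + 39*x^2 - 120*x + 108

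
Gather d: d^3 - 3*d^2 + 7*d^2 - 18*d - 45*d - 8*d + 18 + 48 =d^3 + 4*d^2 - 71*d + 66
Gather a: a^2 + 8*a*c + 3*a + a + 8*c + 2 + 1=a^2 + a*(8*c + 4) + 8*c + 3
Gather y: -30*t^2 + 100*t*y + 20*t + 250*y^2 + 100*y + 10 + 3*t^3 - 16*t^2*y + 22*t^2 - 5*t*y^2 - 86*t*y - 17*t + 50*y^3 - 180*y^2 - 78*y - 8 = 3*t^3 - 8*t^2 + 3*t + 50*y^3 + y^2*(70 - 5*t) + y*(-16*t^2 + 14*t + 22) + 2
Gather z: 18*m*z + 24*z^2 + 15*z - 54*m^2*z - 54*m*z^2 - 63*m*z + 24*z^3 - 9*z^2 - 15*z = 24*z^3 + z^2*(15 - 54*m) + z*(-54*m^2 - 45*m)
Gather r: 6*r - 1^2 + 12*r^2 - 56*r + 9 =12*r^2 - 50*r + 8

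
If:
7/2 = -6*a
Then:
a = -7/12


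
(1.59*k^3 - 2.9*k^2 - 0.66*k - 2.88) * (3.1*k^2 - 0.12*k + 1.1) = 4.929*k^5 - 9.1808*k^4 + 0.051*k^3 - 12.0388*k^2 - 0.3804*k - 3.168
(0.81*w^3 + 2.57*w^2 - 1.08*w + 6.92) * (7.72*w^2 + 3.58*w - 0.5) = 6.2532*w^5 + 22.7402*w^4 + 0.458*w^3 + 48.271*w^2 + 25.3136*w - 3.46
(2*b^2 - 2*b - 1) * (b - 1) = 2*b^3 - 4*b^2 + b + 1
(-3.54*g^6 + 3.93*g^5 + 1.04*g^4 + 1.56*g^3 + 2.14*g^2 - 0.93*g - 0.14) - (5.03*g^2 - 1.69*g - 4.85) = -3.54*g^6 + 3.93*g^5 + 1.04*g^4 + 1.56*g^3 - 2.89*g^2 + 0.76*g + 4.71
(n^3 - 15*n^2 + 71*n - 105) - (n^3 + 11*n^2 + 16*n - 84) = -26*n^2 + 55*n - 21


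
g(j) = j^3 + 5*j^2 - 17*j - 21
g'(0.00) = -17.00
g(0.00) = -21.00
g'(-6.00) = 31.00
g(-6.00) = 45.00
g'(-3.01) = -19.92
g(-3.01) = 48.20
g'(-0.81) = -23.13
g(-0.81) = -4.48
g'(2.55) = 28.01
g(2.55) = -15.26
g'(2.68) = 31.35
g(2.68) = -11.40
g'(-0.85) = -23.33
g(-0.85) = -3.55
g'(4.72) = 97.04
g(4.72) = 115.31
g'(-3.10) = -19.17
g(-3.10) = 49.96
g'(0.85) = -6.33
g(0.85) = -31.22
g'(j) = 3*j^2 + 10*j - 17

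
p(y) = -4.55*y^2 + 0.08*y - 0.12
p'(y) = 0.08 - 9.1*y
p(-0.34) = -0.67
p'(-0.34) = 3.17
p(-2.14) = -21.13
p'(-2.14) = 19.55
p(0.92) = -3.90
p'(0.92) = -8.29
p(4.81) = -105.00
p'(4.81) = -43.69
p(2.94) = -39.21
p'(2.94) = -26.67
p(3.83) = -66.56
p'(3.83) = -34.77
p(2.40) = -26.14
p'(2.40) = -21.76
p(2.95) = -39.48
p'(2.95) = -26.76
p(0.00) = -0.12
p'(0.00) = 0.08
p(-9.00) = -369.39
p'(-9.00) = 81.98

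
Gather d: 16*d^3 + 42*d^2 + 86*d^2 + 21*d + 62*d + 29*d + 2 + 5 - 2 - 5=16*d^3 + 128*d^2 + 112*d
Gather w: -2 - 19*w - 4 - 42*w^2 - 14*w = -42*w^2 - 33*w - 6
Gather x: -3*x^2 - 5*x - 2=-3*x^2 - 5*x - 2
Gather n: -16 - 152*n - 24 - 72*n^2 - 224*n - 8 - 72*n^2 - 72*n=-144*n^2 - 448*n - 48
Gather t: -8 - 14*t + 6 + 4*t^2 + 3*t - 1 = 4*t^2 - 11*t - 3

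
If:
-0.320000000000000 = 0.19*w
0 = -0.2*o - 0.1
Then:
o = -0.50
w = -1.68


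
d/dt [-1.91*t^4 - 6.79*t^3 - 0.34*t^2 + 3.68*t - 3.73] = -7.64*t^3 - 20.37*t^2 - 0.68*t + 3.68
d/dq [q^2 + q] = 2*q + 1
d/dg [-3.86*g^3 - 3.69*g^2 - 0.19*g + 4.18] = -11.58*g^2 - 7.38*g - 0.19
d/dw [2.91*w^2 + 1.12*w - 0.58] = 5.82*w + 1.12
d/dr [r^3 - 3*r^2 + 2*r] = 3*r^2 - 6*r + 2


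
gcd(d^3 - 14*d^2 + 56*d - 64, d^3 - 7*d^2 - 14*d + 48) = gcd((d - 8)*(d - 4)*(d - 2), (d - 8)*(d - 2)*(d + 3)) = d^2 - 10*d + 16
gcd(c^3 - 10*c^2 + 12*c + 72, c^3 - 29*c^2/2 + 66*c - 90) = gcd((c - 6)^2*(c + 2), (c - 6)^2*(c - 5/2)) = c^2 - 12*c + 36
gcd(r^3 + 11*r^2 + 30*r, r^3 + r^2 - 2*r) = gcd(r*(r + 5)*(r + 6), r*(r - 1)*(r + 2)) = r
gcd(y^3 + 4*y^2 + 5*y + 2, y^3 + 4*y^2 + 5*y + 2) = y^3 + 4*y^2 + 5*y + 2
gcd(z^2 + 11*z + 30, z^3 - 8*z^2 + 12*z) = 1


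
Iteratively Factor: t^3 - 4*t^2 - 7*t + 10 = (t + 2)*(t^2 - 6*t + 5) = (t - 1)*(t + 2)*(t - 5)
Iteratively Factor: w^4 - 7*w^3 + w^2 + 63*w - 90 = (w + 3)*(w^3 - 10*w^2 + 31*w - 30) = (w - 3)*(w + 3)*(w^2 - 7*w + 10) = (w - 5)*(w - 3)*(w + 3)*(w - 2)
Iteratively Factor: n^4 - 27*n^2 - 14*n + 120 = (n + 3)*(n^3 - 3*n^2 - 18*n + 40) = (n - 5)*(n + 3)*(n^2 + 2*n - 8) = (n - 5)*(n - 2)*(n + 3)*(n + 4)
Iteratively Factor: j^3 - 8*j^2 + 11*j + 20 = (j - 4)*(j^2 - 4*j - 5) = (j - 5)*(j - 4)*(j + 1)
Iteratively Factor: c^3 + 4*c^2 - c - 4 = (c + 4)*(c^2 - 1) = (c - 1)*(c + 4)*(c + 1)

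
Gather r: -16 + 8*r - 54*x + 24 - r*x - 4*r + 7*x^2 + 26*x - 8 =r*(4 - x) + 7*x^2 - 28*x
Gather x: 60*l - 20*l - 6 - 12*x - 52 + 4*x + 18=40*l - 8*x - 40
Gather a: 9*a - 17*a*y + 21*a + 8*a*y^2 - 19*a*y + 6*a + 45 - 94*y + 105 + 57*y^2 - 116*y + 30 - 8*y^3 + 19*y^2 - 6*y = a*(8*y^2 - 36*y + 36) - 8*y^3 + 76*y^2 - 216*y + 180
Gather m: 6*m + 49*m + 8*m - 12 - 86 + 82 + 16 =63*m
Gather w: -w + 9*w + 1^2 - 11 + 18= 8*w + 8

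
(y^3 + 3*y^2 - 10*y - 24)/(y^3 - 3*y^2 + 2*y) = (y^3 + 3*y^2 - 10*y - 24)/(y*(y^2 - 3*y + 2))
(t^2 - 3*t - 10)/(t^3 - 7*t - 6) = (t - 5)/(t^2 - 2*t - 3)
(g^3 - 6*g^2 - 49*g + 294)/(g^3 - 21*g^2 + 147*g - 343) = (g^2 + g - 42)/(g^2 - 14*g + 49)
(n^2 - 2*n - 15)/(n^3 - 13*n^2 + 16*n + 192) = (n - 5)/(n^2 - 16*n + 64)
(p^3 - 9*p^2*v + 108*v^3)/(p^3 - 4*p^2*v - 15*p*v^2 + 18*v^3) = (p - 6*v)/(p - v)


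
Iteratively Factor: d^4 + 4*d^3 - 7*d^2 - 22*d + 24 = (d + 4)*(d^3 - 7*d + 6) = (d - 2)*(d + 4)*(d^2 + 2*d - 3) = (d - 2)*(d + 3)*(d + 4)*(d - 1)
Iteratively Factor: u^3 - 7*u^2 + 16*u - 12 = (u - 3)*(u^2 - 4*u + 4) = (u - 3)*(u - 2)*(u - 2)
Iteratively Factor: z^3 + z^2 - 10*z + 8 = (z - 2)*(z^2 + 3*z - 4) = (z - 2)*(z + 4)*(z - 1)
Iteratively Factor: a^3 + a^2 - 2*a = (a)*(a^2 + a - 2) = a*(a - 1)*(a + 2)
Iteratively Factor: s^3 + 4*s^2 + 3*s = (s + 3)*(s^2 + s) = s*(s + 3)*(s + 1)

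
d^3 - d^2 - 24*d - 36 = (d - 6)*(d + 2)*(d + 3)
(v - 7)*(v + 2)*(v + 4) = v^3 - v^2 - 34*v - 56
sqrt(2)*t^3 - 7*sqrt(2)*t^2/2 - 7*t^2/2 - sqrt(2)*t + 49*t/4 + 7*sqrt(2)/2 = (t - 7/2)*(t - 2*sqrt(2))*(sqrt(2)*t + 1/2)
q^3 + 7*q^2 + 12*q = q*(q + 3)*(q + 4)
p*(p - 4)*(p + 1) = p^3 - 3*p^2 - 4*p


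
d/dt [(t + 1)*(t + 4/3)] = 2*t + 7/3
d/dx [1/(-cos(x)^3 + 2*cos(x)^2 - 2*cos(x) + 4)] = (-3*cos(x)^2 + 4*cos(x) - 2)*sin(x)/((sin(x)^2 - 3)^2*(cos(x) - 2)^2)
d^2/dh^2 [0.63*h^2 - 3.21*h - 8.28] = 1.26000000000000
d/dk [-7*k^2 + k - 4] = 1 - 14*k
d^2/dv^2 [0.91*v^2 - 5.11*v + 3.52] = 1.82000000000000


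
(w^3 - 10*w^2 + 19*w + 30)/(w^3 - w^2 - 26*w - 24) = (w - 5)/(w + 4)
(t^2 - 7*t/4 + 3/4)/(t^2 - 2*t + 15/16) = 4*(t - 1)/(4*t - 5)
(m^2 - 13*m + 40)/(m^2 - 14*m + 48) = (m - 5)/(m - 6)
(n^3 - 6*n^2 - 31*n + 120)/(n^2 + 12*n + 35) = (n^2 - 11*n + 24)/(n + 7)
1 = 1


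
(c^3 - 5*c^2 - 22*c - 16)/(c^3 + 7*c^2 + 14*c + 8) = (c - 8)/(c + 4)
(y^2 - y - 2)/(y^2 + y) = (y - 2)/y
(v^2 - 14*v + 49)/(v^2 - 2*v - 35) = (v - 7)/(v + 5)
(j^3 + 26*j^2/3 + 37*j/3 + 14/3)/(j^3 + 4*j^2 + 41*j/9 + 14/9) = 3*(j + 7)/(3*j + 7)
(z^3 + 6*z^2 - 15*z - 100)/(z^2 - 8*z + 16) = (z^2 + 10*z + 25)/(z - 4)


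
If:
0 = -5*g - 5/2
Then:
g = -1/2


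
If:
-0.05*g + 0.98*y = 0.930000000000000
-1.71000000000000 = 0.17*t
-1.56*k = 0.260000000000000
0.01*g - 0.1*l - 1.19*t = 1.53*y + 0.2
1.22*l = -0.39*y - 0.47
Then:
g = 156.36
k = -0.17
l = -3.24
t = -10.06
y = 8.93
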